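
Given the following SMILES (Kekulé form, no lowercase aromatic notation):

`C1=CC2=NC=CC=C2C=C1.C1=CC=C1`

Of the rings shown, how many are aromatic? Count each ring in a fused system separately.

2

The SMILES encodes two fused six-membered rings, each with three alternating double bonds; one ring is all carbon and the other has one ring nitrogen; a four-membered carbon ring with two alternating C=C double bonds.
The fused 6/6-membered bicyclic (with one nitrogen) is a single π system with 10 sp² atoms and 10 π electrons from ring double bonds. 10 = 4(2)+2, so the system is aromatic and both rings count as aromatic (quinoline).
The 4-membered ring has only sp² ring atoms; a planar conformation would have a fully conjugated π system of 4 electrons. But 4 = 4(1), which is 4n not 4n+2, so it is not aromatic (cyclobutadiene) — cyclobutadiene is antiaromatic and distorts to a rectangle.
2 of the 3 rings are aromatic. Total: 2.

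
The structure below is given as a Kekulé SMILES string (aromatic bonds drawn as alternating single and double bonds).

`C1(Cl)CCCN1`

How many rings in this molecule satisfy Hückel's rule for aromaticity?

0

The SMILES encodes a five-membered saturated ring of four carbons and one N–H nitrogen.
The 5-membered ring with one N–H has only sp³ atoms, so it is not fully conjugated — not aromatic (pyrrolidine).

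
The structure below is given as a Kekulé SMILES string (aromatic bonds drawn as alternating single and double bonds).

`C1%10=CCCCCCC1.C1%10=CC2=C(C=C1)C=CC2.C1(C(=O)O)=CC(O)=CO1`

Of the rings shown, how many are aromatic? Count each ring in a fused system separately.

The SMILES encodes an eight-membered carbon ring with one C=C double bond; a six-membered carbon ring with three alternating C=C double bonds, fused to a five-membered carbon ring containing one C=C double bond and one sp³ carbon; a five-membered ring of four carbons and one oxygen, with two C=C double bonds.
The 8-membered ring has six sp³ carbons, so it is not fully conjugated — not aromatic (cyclooctene).
The 6-membered ring is fully conjugated (every ring atom contributes a p orbital); 3 ring double bonds give 6 π electrons. Since 6 = 4n+2 (n=1), it is aromatic (benzene ring).
The 5-membered ring has one sp³ carbon, so it is not fully conjugated — not aromatic (cyclopentene ring).
The 5-membered ring with one oxygen is planar and fully conjugated; 2 ring double bonds (4 π electrons) plus a heteroatom lone pair (2) give 6 π electrons. Since 6 = 4n+2 (n=1), it is aromatic (furan).
2 of the 4 rings are aromatic. Total: 2.

2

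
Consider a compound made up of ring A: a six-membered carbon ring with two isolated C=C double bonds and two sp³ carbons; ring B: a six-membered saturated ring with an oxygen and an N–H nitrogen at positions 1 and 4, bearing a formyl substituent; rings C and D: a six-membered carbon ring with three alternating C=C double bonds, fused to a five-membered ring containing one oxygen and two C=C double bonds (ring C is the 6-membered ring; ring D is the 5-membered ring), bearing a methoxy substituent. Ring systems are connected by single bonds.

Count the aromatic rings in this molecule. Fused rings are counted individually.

2

Ring A has two sp³ carbons, so it is not fully conjugated — not aromatic (1,4-cyclohexadiene).
Ring B has only sp³ atoms, so it is not fully conjugated — not aromatic (morpholine).
Rings C and D form a fused bicyclic system (with one oxygen) with 9 sp² atoms and 10 π electrons from ring double bonds plus a heteroatom lone pair. 10 = 4(2)+2, so the system is aromatic and both rings count as aromatic (benzofuran).
Aromatic: C, D. Total: 2.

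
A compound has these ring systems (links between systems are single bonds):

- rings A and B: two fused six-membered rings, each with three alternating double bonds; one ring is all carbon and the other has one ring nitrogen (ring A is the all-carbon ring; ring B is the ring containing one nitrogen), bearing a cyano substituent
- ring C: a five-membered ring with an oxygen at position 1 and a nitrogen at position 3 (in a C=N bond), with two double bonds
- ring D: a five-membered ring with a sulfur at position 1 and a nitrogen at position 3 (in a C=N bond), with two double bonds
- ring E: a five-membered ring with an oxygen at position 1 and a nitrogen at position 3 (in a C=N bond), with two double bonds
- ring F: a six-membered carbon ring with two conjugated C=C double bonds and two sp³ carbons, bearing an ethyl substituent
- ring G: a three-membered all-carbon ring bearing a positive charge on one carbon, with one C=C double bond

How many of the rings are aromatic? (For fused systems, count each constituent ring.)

Rings A and B form a fused bicyclic system (with one nitrogen) with 10 sp² atoms and 10 π electrons from ring double bonds. 10 = 4(2)+2, so the system is aromatic and both rings count as aromatic (quinoline).
Ring C is planar and fully conjugated; 2 ring double bonds (4 π electrons) plus a heteroatom lone pair (2) give 6 π electrons. Since 6 = 4n+2 (n=1), ring C is aromatic (oxazole).
Ring D is planar and fully conjugated; 2 ring double bonds (4 π electrons) plus a heteroatom lone pair (2) give 6 π electrons. That satisfies 4n+2 with n=1, so ring D is aromatic (thiazole).
Ring E has a continuous p-orbital overlap around the ring; 2 ring double bonds (4 π electrons) plus a heteroatom lone pair (2) give 6 π electrons. Since 6 = 4n+2 (n=1), ring E is aromatic (oxazole).
Ring F has two sp³ carbons, so it is not fully conjugated — not aromatic (1,3-cyclohexadiene).
Ring G is planar and fully conjugated; 1 ring double bond (2 π electrons) plus the carbocation's empty p orbital (0, but keeps the ring conjugated) give 2 π electrons. That satisfies 4n+2 with n=0, so ring G is aromatic (cyclopropenyl cation).
Aromatic: A, B, C, D, E, G. Total: 6.

6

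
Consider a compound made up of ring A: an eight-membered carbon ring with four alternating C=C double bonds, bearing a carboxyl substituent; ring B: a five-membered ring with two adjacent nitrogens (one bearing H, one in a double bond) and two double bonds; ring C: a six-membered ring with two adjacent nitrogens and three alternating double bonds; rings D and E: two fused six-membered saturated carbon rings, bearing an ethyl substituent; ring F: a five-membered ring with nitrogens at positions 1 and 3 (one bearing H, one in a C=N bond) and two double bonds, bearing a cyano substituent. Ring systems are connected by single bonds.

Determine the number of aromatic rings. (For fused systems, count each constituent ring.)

Ring A has only sp² ring atoms; a planar conformation would have a fully conjugated π system of 8 electrons. But 8 = 4(2), which is 4n not 4n+2, so ring A is not aromatic (cyclooctatetraene) — cyclooctatetraene distorts into a non-planar tub to avoid antiaromaticity.
Ring B is planar and fully conjugated; 2 ring double bonds (4 π electrons) plus a heteroatom lone pair (2) give 6 π electrons. 6 = 4(1)+2, so ring B is aromatic (pyrazole).
Ring C is fully conjugated (every ring atom contributes a p orbital); 3 ring double bonds give 6 π electrons. That satisfies 4n+2 with n=1, so ring C is aromatic (pyridazine).
Ring D has only sp³ atoms, so it is not fully conjugated — not aromatic (cyclohexane ring).
Ring E has only sp³ atoms, so it is not fully conjugated — not aromatic (cyclohexane ring).
Ring F is fully conjugated (every ring atom contributes a p orbital); 2 ring double bonds (4 π electrons) plus a heteroatom lone pair (2) give 6 π electrons. Since 6 = 4n+2 (n=1), ring F is aromatic (imidazole).
Aromatic: B, C, F. Total: 3.

3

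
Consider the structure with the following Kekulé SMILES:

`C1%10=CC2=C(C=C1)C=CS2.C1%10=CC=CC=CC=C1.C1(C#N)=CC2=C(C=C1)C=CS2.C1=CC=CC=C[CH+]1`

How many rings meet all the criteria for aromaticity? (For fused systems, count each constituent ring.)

5

The SMILES encodes a six-membered carbon ring with three alternating C=C double bonds, fused to a five-membered ring containing one sulfur and two C=C double bonds; an eight-membered carbon ring with four alternating C=C double bonds; a six-membered carbon ring with three alternating C=C double bonds, fused to a five-membered ring containing one sulfur and two C=C double bonds; a seven-membered all-carbon ring bearing a positive charge on one carbon, with three C=C double bonds.
The fused 6/5-membered bicyclic (with one sulfur) is a single π system with 9 sp² atoms and 10 π electrons from ring double bonds plus a heteroatom lone pair. 10 = 4(2)+2, so the system is aromatic and both rings count as aromatic (benzothiophene).
The 8-membered ring has only sp² ring atoms; a planar conformation would have a fully conjugated π system of 8 electrons. But 8 = 4(2), which is 4n not 4n+2, so it is not aromatic (cyclooctatetraene) — cyclooctatetraene distorts into a non-planar tub to avoid antiaromaticity.
The fused 6/5-membered bicyclic (with one sulfur) is a single π system with 9 sp² atoms and 10 π electrons from ring double bonds plus a heteroatom lone pair. 10 = 4(2)+2, so the system is aromatic and both rings count as aromatic (benzothiophene).
The 7-membered ring has a continuous p-orbital overlap around the ring; 3 ring double bonds (6 π electrons) plus the carbocation's empty p orbital (0, but keeps the ring conjugated) give 6 π electrons. 6 = 4(1)+2, so it is aromatic (tropylium cation).
5 of the 6 rings are aromatic. Total: 5.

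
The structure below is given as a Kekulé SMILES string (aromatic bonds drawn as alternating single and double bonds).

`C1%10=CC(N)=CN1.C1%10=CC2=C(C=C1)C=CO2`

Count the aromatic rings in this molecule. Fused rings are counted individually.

3

The SMILES encodes a five-membered ring of four carbons and one nitrogen bearing a hydrogen, with two C=C double bonds; a six-membered carbon ring with three alternating C=C double bonds, fused to a five-membered ring containing one oxygen and two C=C double bonds.
The 5-membered ring with one N–H is fully conjugated (every ring atom contributes a p orbital); 2 ring double bonds (4 π electrons) plus a heteroatom lone pair (2) give 6 π electrons. Since 6 = 4n+2 (n=1), it is aromatic (pyrrole).
The fused 6/5-membered bicyclic (with one oxygen) is a single π system with 9 sp² atoms and 10 π electrons from ring double bonds plus a heteroatom lone pair. 10 = 4(2)+2, so the system is aromatic and both rings count as aromatic (benzofuran).
3 of the 3 rings are aromatic. Total: 3.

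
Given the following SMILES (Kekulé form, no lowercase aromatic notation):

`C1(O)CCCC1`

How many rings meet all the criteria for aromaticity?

0

The SMILES encodes a five-membered saturated carbon ring.
The 5-membered ring has only sp³ atoms, so it is not fully conjugated — not aromatic (cyclopentane).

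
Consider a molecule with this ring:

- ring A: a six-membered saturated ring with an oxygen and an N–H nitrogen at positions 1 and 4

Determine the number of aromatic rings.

Ring A has only sp³ atoms, so it is not fully conjugated — not aromatic (morpholine).

0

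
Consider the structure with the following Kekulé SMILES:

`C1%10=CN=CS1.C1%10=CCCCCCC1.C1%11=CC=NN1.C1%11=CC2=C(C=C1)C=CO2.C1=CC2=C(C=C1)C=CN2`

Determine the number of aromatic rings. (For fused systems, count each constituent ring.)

6

The SMILES encodes a five-membered ring with a sulfur at position 1 and a nitrogen at position 3 (in a C=N bond), with two double bonds; an eight-membered carbon ring with one C=C double bond; a five-membered ring with two adjacent nitrogens (one bearing H, one in a double bond) and two double bonds; a six-membered carbon ring with three alternating C=C double bonds, fused to a five-membered ring containing one oxygen and two C=C double bonds; a six-membered carbon ring with three alternating C=C double bonds, fused to a five-membered ring containing one N–H nitrogen and two C=C double bonds.
The 5-membered ring with one sulfur and one =N– is fully conjugated (every ring atom contributes a p orbital); 2 ring double bonds (4 π electrons) plus a heteroatom lone pair (2) give 6 π electrons. That satisfies 4n+2 with n=1, so it is aromatic (thiazole).
The 8-membered ring has six sp³ carbons, so it is not fully conjugated — not aromatic (cyclooctene).
The 5-membered ring with two adjacent nitrogens (one N–H, one =N–) is planar and fully conjugated; 2 ring double bonds (4 π electrons) plus a heteroatom lone pair (2) give 6 π electrons. That satisfies 4n+2 with n=1, so it is aromatic (pyrazole).
The fused 6/5-membered bicyclic (with one oxygen) is a single π system with 9 sp² atoms and 10 π electrons from ring double bonds plus a heteroatom lone pair. 10 = 4(2)+2, so the system is aromatic and both rings count as aromatic (benzofuran).
The fused 6/5-membered bicyclic (with one N–H) is a single π system with 9 sp² atoms and 10 π electrons from ring double bonds plus a heteroatom lone pair. 10 = 4(2)+2, so the system is aromatic and both rings count as aromatic (indole).
6 of the 7 rings are aromatic. Total: 6.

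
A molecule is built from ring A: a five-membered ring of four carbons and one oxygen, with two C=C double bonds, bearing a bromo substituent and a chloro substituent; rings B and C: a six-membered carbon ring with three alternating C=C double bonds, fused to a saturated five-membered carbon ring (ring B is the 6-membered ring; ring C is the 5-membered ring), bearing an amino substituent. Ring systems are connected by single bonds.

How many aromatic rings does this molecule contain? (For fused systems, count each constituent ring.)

2

Ring A is fully conjugated (every ring atom contributes a p orbital); 2 ring double bonds (4 π electrons) plus a heteroatom lone pair (2) give 6 π electrons. That satisfies 4n+2 with n=1, so ring A is aromatic (furan).
Ring B is fully conjugated (every ring atom contributes a p orbital); 3 ring double bonds give 6 π electrons. 6 = 4(1)+2, so ring B is aromatic (benzene ring).
Ring C has three sp³ carbons, so it is not fully conjugated — not aromatic (cyclopentane ring).
Aromatic: A, B. Total: 2.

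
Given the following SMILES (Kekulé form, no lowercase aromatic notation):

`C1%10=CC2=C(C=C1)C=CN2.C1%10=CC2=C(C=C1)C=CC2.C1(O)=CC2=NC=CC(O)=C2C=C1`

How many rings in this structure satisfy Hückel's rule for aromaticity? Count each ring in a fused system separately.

5

The SMILES encodes a six-membered carbon ring with three alternating C=C double bonds, fused to a five-membered ring containing one N–H nitrogen and two C=C double bonds; a six-membered carbon ring with three alternating C=C double bonds, fused to a five-membered carbon ring containing one C=C double bond and one sp³ carbon; two fused six-membered rings, each with three alternating double bonds; one ring is all carbon and the other has one ring nitrogen.
The fused 6/5-membered bicyclic (with one N–H) is a single π system with 9 sp² atoms and 10 π electrons from ring double bonds plus a heteroatom lone pair. 10 = 4(2)+2, so the system is aromatic and both rings count as aromatic (indole).
The 6-membered ring has a continuous p-orbital overlap around the ring; 3 ring double bonds give 6 π electrons. That satisfies 4n+2 with n=1, so it is aromatic (benzene ring).
The 5-membered ring has one sp³ carbon, so it is not fully conjugated — not aromatic (cyclopentene ring).
The fused 6/6-membered bicyclic (with one nitrogen) is a single π system with 10 sp² atoms and 10 π electrons from ring double bonds. 10 = 4(2)+2, so the system is aromatic and both rings count as aromatic (quinoline).
5 of the 6 rings are aromatic. Total: 5.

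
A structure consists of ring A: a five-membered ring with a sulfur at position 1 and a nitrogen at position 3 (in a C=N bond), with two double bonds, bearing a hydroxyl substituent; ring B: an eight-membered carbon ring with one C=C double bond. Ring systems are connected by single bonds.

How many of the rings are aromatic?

Ring A has a continuous p-orbital overlap around the ring; 2 ring double bonds (4 π electrons) plus a heteroatom lone pair (2) give 6 π electrons. 6 = 4(1)+2, so ring A is aromatic (thiazole).
Ring B has six sp³ carbons, so it is not fully conjugated — not aromatic (cyclooctene).
Aromatic: A. Total: 1.

1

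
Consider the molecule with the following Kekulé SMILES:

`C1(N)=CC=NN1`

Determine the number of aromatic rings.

1

The SMILES encodes a five-membered ring with two adjacent nitrogens (one bearing H, one in a double bond) and two double bonds.
The 5-membered ring with two adjacent nitrogens (one N–H, one =N–) has a continuous p-orbital overlap around the ring; 2 ring double bonds (4 π electrons) plus a heteroatom lone pair (2) give 6 π electrons. Since 6 = 4n+2 (n=1), it is aromatic (pyrazole).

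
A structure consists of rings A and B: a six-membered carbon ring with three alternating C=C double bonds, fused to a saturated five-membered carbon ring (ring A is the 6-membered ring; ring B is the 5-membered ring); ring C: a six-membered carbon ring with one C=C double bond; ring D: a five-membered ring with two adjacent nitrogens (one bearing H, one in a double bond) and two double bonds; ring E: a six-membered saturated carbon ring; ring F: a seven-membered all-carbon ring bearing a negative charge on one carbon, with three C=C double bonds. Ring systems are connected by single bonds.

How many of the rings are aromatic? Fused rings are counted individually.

Ring A is fully conjugated (every ring atom contributes a p orbital); 3 ring double bonds give 6 π electrons. That satisfies 4n+2 with n=1, so ring A is aromatic (benzene ring).
Ring B has three sp³ carbons, so it is not fully conjugated — not aromatic (cyclopentane ring).
Ring C has four sp³ carbons, so it is not fully conjugated — not aromatic (cyclohexene).
Ring D has a continuous p-orbital overlap around the ring; 2 ring double bonds (4 π electrons) plus a heteroatom lone pair (2) give 6 π electrons. 6 = 4(1)+2, so ring D is aromatic (pyrazole).
Ring E has only sp³ atoms, so it is not fully conjugated — not aromatic (cyclohexane).
Ring F has only sp² ring atoms; a planar conformation would have a fully conjugated π system of 8 electrons. But 8 = 4(2), which is 4n not 4n+2, so ring F is not aromatic (cycloheptatrienyl anion).
Aromatic: A, D. Total: 2.

2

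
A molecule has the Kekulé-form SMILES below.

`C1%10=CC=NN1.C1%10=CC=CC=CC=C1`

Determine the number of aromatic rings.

1

The SMILES encodes a five-membered ring with two adjacent nitrogens (one bearing H, one in a double bond) and two double bonds; an eight-membered carbon ring with four alternating C=C double bonds.
The 5-membered ring with two adjacent nitrogens (one N–H, one =N–) is planar and fully conjugated; 2 ring double bonds (4 π electrons) plus a heteroatom lone pair (2) give 6 π electrons. 6 = 4(1)+2, so it is aromatic (pyrazole).
The 8-membered ring has only sp² ring atoms; a planar conformation would have a fully conjugated π system of 8 electrons. But 8 = 4(2), which is 4n not 4n+2, so it is not aromatic (cyclooctatetraene) — cyclooctatetraene distorts into a non-planar tub to avoid antiaromaticity.
1 of the 2 rings is aromatic. Total: 1.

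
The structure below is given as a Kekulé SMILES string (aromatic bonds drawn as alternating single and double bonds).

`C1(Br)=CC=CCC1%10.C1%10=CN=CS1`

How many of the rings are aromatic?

The SMILES encodes a six-membered carbon ring with two conjugated C=C double bonds and two sp³ carbons; a five-membered ring with a sulfur at position 1 and a nitrogen at position 3 (in a C=N bond), with two double bonds.
The 6-membered ring has two sp³ carbons, so it is not fully conjugated — not aromatic (1,3-cyclohexadiene).
The 5-membered ring with one sulfur and one =N– is planar and fully conjugated; 2 ring double bonds (4 π electrons) plus a heteroatom lone pair (2) give 6 π electrons. Since 6 = 4n+2 (n=1), it is aromatic (thiazole).
1 of the 2 rings is aromatic. Total: 1.

1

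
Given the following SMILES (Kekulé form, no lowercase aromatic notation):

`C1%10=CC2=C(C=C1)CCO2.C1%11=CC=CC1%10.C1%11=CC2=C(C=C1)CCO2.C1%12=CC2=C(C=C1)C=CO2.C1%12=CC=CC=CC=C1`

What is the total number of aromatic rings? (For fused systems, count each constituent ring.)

4

The SMILES encodes a six-membered carbon ring with three alternating C=C double bonds, fused to a five-membered ring containing one oxygen and two sp³ carbons; a five-membered carbon ring with two conjugated C=C double bonds and one sp³ carbon; a six-membered carbon ring with three alternating C=C double bonds, fused to a five-membered ring containing one oxygen and two sp³ carbons; a six-membered carbon ring with three alternating C=C double bonds, fused to a five-membered ring containing one oxygen and two C=C double bonds; an eight-membered carbon ring with four alternating C=C double bonds.
The 6-membered ring is fully conjugated (every ring atom contributes a p orbital); 3 ring double bonds give 6 π electrons. 6 = 4(1)+2, so it is aromatic (benzene ring).
The 5-membered ring with one oxygen has two sp³ carbons, so it is not fully conjugated — not aromatic (oxolane ring).
The 5-membered ring has one sp³ carbon, so it is not fully conjugated — not aromatic (cyclopentadiene).
The second 6-membered ring has a continuous p-orbital overlap around the ring; 3 ring double bonds give 6 π electrons. That satisfies 4n+2 with n=1, so it is aromatic (benzene ring).
The second 5-membered ring with one oxygen has two sp³ carbons, so it is not fully conjugated — not aromatic (oxolane ring).
The fused 6/5-membered bicyclic (with one oxygen) is a single π system with 9 sp² atoms and 10 π electrons from ring double bonds plus a heteroatom lone pair. 10 = 4(2)+2, so the system is aromatic and both rings count as aromatic (benzofuran).
The 8-membered ring has only sp² ring atoms; a planar conformation would have a fully conjugated π system of 8 electrons. But 8 = 4(2), which is 4n not 4n+2, so it is not aromatic (cyclooctatetraene) — cyclooctatetraene distorts into a non-planar tub to avoid antiaromaticity.
4 of the 8 rings are aromatic. Total: 4.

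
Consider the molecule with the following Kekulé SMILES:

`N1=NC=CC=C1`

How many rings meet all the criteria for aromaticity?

The SMILES encodes a six-membered ring with two adjacent nitrogens and three alternating double bonds.
The 6-membered ring with two nitrogens (1,2) is planar and fully conjugated; 3 ring double bonds give 6 π electrons. That satisfies 4n+2 with n=1, so it is aromatic (pyridazine).

1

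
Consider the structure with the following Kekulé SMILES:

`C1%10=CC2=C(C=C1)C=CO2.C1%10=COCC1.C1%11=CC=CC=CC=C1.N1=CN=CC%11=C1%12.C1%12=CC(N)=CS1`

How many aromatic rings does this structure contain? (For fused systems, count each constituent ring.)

4

The SMILES encodes a six-membered carbon ring with three alternating C=C double bonds, fused to a five-membered ring containing one oxygen and two C=C double bonds; a five-membered ring of four carbons and one oxygen, with one C=C double bond and two sp³ carbons; an eight-membered carbon ring with four alternating C=C double bonds; a six-membered ring with nitrogens at positions 1 and 3 and three alternating double bonds; a five-membered ring of four carbons and one sulfur, with two C=C double bonds.
The fused 6/5-membered bicyclic (with one oxygen) is a single π system with 9 sp² atoms and 10 π electrons from ring double bonds plus a heteroatom lone pair. 10 = 4(2)+2, so the system is aromatic and both rings count as aromatic (benzofuran).
The 5-membered ring with one oxygen has two sp³ carbons, so it is not fully conjugated — not aromatic (2,3-dihydrofuran).
The 8-membered ring has only sp² ring atoms; a planar conformation would have a fully conjugated π system of 8 electrons. But 8 = 4(2), which is 4n not 4n+2, so it is not aromatic (cyclooctatetraene) — cyclooctatetraene distorts into a non-planar tub to avoid antiaromaticity.
The 6-membered ring with two nitrogens (1,3) is planar and fully conjugated; 3 ring double bonds give 6 π electrons. That satisfies 4n+2 with n=1, so it is aromatic (pyrimidine).
The 5-membered ring with one sulfur has a continuous p-orbital overlap around the ring; 2 ring double bonds (4 π electrons) plus a heteroatom lone pair (2) give 6 π electrons. 6 = 4(1)+2, so it is aromatic (thiophene).
4 of the 6 rings are aromatic. Total: 4.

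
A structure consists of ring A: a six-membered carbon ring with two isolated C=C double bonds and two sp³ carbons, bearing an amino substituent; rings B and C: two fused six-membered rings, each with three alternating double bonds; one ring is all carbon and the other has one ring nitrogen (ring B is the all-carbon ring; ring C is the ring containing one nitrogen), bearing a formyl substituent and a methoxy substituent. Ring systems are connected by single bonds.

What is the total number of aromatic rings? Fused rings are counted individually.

2

Ring A has two sp³ carbons, so it is not fully conjugated — not aromatic (1,4-cyclohexadiene).
Rings B and C form a fused bicyclic system (with one nitrogen) with 10 sp² atoms and 10 π electrons from ring double bonds. 10 = 4(2)+2, so the system is aromatic and both rings count as aromatic (quinoline).
Aromatic: B, C. Total: 2.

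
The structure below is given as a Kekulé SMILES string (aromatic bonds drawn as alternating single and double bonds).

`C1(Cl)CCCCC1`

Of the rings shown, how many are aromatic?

The SMILES encodes a six-membered saturated carbon ring.
The 6-membered ring has only sp³ atoms, so it is not fully conjugated — not aromatic (cyclohexane).

0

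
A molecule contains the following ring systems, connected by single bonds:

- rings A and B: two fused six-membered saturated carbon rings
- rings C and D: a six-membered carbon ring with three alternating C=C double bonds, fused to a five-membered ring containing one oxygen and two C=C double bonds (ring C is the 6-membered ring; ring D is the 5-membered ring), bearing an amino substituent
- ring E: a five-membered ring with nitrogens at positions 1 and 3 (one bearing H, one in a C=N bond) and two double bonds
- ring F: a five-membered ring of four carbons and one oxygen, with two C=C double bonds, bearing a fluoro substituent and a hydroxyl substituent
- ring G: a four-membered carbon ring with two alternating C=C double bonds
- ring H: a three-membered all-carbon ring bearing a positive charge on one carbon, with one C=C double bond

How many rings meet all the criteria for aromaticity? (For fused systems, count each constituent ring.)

Ring A has only sp³ atoms, so it is not fully conjugated — not aromatic (cyclohexane ring).
Ring B has only sp³ atoms, so it is not fully conjugated — not aromatic (cyclohexane ring).
Rings C and D form a fused bicyclic system (with one oxygen) with 9 sp² atoms and 10 π electrons from ring double bonds plus a heteroatom lone pair. 10 = 4(2)+2, so the system is aromatic and both rings count as aromatic (benzofuran).
Ring E is fully conjugated (every ring atom contributes a p orbital); 2 ring double bonds (4 π electrons) plus a heteroatom lone pair (2) give 6 π electrons. 6 = 4(1)+2, so ring E is aromatic (imidazole).
Ring F is fully conjugated (every ring atom contributes a p orbital); 2 ring double bonds (4 π electrons) plus a heteroatom lone pair (2) give 6 π electrons. Since 6 = 4n+2 (n=1), ring F is aromatic (furan).
Ring G has only sp² ring atoms; a planar conformation would have a fully conjugated π system of 4 electrons. But 4 = 4(1), which is 4n not 4n+2, so ring G is not aromatic (cyclobutadiene) — cyclobutadiene is antiaromatic and distorts to a rectangle.
Ring H has a continuous p-orbital overlap around the ring; 1 ring double bond (2 π electrons) plus the carbocation's empty p orbital (0, but keeps the ring conjugated) give 2 π electrons. That satisfies 4n+2 with n=0, so ring H is aromatic (cyclopropenyl cation).
Aromatic: C, D, E, F, H. Total: 5.

5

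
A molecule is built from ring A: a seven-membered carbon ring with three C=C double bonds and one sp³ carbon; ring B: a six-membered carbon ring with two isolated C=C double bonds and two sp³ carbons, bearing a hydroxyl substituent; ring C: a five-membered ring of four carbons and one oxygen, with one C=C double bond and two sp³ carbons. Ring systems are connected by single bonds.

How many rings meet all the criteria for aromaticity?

Ring A has one sp³ carbon, so it is not fully conjugated — not aromatic (cycloheptatriene).
Ring B has two sp³ carbons, so it is not fully conjugated — not aromatic (1,4-cyclohexadiene).
Ring C has two sp³ carbons, so it is not fully conjugated — not aromatic (2,3-dihydrofuran).
No ring is aromatic. Total: 0.

0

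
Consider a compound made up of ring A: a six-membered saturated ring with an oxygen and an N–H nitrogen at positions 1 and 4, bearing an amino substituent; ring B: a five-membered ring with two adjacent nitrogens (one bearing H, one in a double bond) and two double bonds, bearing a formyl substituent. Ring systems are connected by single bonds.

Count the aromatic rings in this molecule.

Ring A has only sp³ atoms, so it is not fully conjugated — not aromatic (morpholine).
Ring B has a continuous p-orbital overlap around the ring; 2 ring double bonds (4 π electrons) plus a heteroatom lone pair (2) give 6 π electrons. 6 = 4(1)+2, so ring B is aromatic (pyrazole).
Aromatic: B. Total: 1.

1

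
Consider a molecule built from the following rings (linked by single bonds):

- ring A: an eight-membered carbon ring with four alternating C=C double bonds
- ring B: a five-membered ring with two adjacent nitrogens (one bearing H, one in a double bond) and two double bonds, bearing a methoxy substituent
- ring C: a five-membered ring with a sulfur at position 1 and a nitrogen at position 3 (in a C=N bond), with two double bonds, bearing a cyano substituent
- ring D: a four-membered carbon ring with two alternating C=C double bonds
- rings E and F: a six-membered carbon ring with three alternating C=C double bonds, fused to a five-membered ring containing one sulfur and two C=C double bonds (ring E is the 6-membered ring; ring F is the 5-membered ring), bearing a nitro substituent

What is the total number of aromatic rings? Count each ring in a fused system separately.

4

Ring A has only sp² ring atoms; a planar conformation would have a fully conjugated π system of 8 electrons. But 8 = 4(2), which is 4n not 4n+2, so ring A is not aromatic (cyclooctatetraene) — cyclooctatetraene distorts into a non-planar tub to avoid antiaromaticity.
Ring B is planar and fully conjugated; 2 ring double bonds (4 π electrons) plus a heteroatom lone pair (2) give 6 π electrons. 6 = 4(1)+2, so ring B is aromatic (pyrazole).
Ring C is planar and fully conjugated; 2 ring double bonds (4 π electrons) plus a heteroatom lone pair (2) give 6 π electrons. 6 = 4(1)+2, so ring C is aromatic (thiazole).
Ring D has only sp² ring atoms; a planar conformation would have a fully conjugated π system of 4 electrons. But 4 = 4(1), which is 4n not 4n+2, so ring D is not aromatic (cyclobutadiene) — cyclobutadiene is antiaromatic and distorts to a rectangle.
Rings E and F form a fused bicyclic system (with one sulfur) with 9 sp² atoms and 10 π electrons from ring double bonds plus a heteroatom lone pair. 10 = 4(2)+2, so the system is aromatic and both rings count as aromatic (benzothiophene).
Aromatic: B, C, E, F. Total: 4.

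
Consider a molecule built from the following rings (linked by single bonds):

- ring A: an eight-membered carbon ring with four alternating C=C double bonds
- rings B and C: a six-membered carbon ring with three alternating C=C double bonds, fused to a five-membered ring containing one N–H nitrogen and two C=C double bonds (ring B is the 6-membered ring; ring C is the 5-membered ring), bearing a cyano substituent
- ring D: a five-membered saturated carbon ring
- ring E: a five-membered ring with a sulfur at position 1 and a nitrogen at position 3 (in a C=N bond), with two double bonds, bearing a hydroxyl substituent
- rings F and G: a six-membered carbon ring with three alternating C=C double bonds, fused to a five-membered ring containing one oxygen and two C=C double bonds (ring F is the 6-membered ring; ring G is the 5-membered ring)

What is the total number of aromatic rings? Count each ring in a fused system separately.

5

Ring A has only sp² ring atoms; a planar conformation would have a fully conjugated π system of 8 electrons. But 8 = 4(2), which is 4n not 4n+2, so ring A is not aromatic (cyclooctatetraene) — cyclooctatetraene distorts into a non-planar tub to avoid antiaromaticity.
Rings B and C form a fused bicyclic system (with one N–H) with 9 sp² atoms and 10 π electrons from ring double bonds plus a heteroatom lone pair. 10 = 4(2)+2, so the system is aromatic and both rings count as aromatic (indole).
Ring D has only sp³ atoms, so it is not fully conjugated — not aromatic (cyclopentane).
Ring E has a continuous p-orbital overlap around the ring; 2 ring double bonds (4 π electrons) plus a heteroatom lone pair (2) give 6 π electrons. 6 = 4(1)+2, so ring E is aromatic (thiazole).
Rings F and G form a fused bicyclic system (with one oxygen) with 9 sp² atoms and 10 π electrons from ring double bonds plus a heteroatom lone pair. 10 = 4(2)+2, so the system is aromatic and both rings count as aromatic (benzofuran).
Aromatic: B, C, E, F, G. Total: 5.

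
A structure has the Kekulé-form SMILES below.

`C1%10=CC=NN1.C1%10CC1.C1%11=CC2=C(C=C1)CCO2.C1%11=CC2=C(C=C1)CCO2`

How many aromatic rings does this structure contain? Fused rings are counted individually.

The SMILES encodes a five-membered ring with two adjacent nitrogens (one bearing H, one in a double bond) and two double bonds; a three-membered saturated carbon ring; a six-membered carbon ring with three alternating C=C double bonds, fused to a five-membered ring containing one oxygen and two sp³ carbons; a six-membered carbon ring with three alternating C=C double bonds, fused to a five-membered ring containing one oxygen and two sp³ carbons.
The 5-membered ring with two adjacent nitrogens (one N–H, one =N–) has a continuous p-orbital overlap around the ring; 2 ring double bonds (4 π electrons) plus a heteroatom lone pair (2) give 6 π electrons. Since 6 = 4n+2 (n=1), it is aromatic (pyrazole).
The 3-membered ring has only sp³ atoms, so it is not fully conjugated — not aromatic (cyclopropane).
The 6-membered ring is fully conjugated (every ring atom contributes a p orbital); 3 ring double bonds give 6 π electrons. That satisfies 4n+2 with n=1, so it is aromatic (benzene ring).
The 5-membered ring with one oxygen has two sp³ carbons, so it is not fully conjugated — not aromatic (oxolane ring).
The second 6-membered ring has a continuous p-orbital overlap around the ring; 3 ring double bonds give 6 π electrons. Since 6 = 4n+2 (n=1), it is aromatic (benzene ring).
The second 5-membered ring with one oxygen has two sp³ carbons, so it is not fully conjugated — not aromatic (oxolane ring).
3 of the 6 rings are aromatic. Total: 3.

3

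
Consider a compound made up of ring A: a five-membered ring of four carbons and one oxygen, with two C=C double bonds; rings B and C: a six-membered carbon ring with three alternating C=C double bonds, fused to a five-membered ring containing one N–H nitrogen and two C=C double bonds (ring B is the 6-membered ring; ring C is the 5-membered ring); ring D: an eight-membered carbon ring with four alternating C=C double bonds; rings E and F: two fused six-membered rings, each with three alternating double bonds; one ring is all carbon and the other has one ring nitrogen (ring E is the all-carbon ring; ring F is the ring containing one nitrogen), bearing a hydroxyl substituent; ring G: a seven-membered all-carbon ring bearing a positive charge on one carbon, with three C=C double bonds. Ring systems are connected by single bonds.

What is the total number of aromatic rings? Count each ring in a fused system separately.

Ring A is planar and fully conjugated; 2 ring double bonds (4 π electrons) plus a heteroatom lone pair (2) give 6 π electrons. Since 6 = 4n+2 (n=1), ring A is aromatic (furan).
Rings B and C form a fused bicyclic system (with one N–H) with 9 sp² atoms and 10 π electrons from ring double bonds plus a heteroatom lone pair. 10 = 4(2)+2, so the system is aromatic and both rings count as aromatic (indole).
Ring D has only sp² ring atoms; a planar conformation would have a fully conjugated π system of 8 electrons. But 8 = 4(2), which is 4n not 4n+2, so ring D is not aromatic (cyclooctatetraene) — cyclooctatetraene distorts into a non-planar tub to avoid antiaromaticity.
Rings E and F form a fused bicyclic system (with one nitrogen) with 10 sp² atoms and 10 π electrons from ring double bonds. 10 = 4(2)+2, so the system is aromatic and both rings count as aromatic (quinoline).
Ring G has a continuous p-orbital overlap around the ring; 3 ring double bonds (6 π electrons) plus the carbocation's empty p orbital (0, but keeps the ring conjugated) give 6 π electrons. That satisfies 4n+2 with n=1, so ring G is aromatic (tropylium cation).
Aromatic: A, B, C, E, F, G. Total: 6.

6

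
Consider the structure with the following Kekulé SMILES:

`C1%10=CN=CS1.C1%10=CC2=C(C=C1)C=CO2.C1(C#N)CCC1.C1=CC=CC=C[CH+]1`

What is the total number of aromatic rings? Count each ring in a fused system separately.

4

The SMILES encodes a five-membered ring with a sulfur at position 1 and a nitrogen at position 3 (in a C=N bond), with two double bonds; a six-membered carbon ring with three alternating C=C double bonds, fused to a five-membered ring containing one oxygen and two C=C double bonds; a four-membered saturated carbon ring; a seven-membered all-carbon ring bearing a positive charge on one carbon, with three C=C double bonds.
The 5-membered ring with one sulfur and one =N– is fully conjugated (every ring atom contributes a p orbital); 2 ring double bonds (4 π electrons) plus a heteroatom lone pair (2) give 6 π electrons. 6 = 4(1)+2, so it is aromatic (thiazole).
The fused 6/5-membered bicyclic (with one oxygen) is a single π system with 9 sp² atoms and 10 π electrons from ring double bonds plus a heteroatom lone pair. 10 = 4(2)+2, so the system is aromatic and both rings count as aromatic (benzofuran).
The 4-membered ring has only sp³ atoms, so it is not fully conjugated — not aromatic (cyclobutane).
The 7-membered ring has a continuous p-orbital overlap around the ring; 3 ring double bonds (6 π electrons) plus the carbocation's empty p orbital (0, but keeps the ring conjugated) give 6 π electrons. 6 = 4(1)+2, so it is aromatic (tropylium cation).
4 of the 5 rings are aromatic. Total: 4.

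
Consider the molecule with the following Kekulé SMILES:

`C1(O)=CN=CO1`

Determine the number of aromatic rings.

The SMILES encodes a five-membered ring with an oxygen at position 1 and a nitrogen at position 3 (in a C=N bond), with two double bonds.
The 5-membered ring with one oxygen and one =N– is planar and fully conjugated; 2 ring double bonds (4 π electrons) plus a heteroatom lone pair (2) give 6 π electrons. 6 = 4(1)+2, so it is aromatic (oxazole).

1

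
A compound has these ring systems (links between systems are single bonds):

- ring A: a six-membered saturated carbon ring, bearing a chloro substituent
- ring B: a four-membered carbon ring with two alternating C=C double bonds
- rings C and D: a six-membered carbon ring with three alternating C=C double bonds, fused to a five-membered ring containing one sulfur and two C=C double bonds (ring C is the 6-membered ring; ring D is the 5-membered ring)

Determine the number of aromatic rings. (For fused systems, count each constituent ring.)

Ring A has only sp³ atoms, so it is not fully conjugated — not aromatic (cyclohexane).
Ring B has only sp² ring atoms; a planar conformation would have a fully conjugated π system of 4 electrons. But 4 = 4(1), which is 4n not 4n+2, so ring B is not aromatic (cyclobutadiene) — cyclobutadiene is antiaromatic and distorts to a rectangle.
Rings C and D form a fused bicyclic system (with one sulfur) with 9 sp² atoms and 10 π electrons from ring double bonds plus a heteroatom lone pair. 10 = 4(2)+2, so the system is aromatic and both rings count as aromatic (benzothiophene).
Aromatic: C, D. Total: 2.

2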